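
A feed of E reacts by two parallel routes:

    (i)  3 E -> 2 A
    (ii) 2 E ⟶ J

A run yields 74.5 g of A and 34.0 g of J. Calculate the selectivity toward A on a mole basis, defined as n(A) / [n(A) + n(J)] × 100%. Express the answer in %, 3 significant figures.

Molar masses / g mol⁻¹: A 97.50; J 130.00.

n(A) = 74.5 / 97.50 = 0.7641 mol
n(J) = 34.0 / 130.00 = 0.2615 mol
selectivity = 0.7641/(0.7641+0.2615) × 100 = 74.50 %

74.5 %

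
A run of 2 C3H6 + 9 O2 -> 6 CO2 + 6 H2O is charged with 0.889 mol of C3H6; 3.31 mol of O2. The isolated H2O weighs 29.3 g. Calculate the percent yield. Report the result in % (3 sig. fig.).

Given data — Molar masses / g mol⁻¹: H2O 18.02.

73.7 %

n(C3H6) = 0.8890 mol
n(O2) = 3.310 mol
n/ν for C3H6 = 0.8890/2 = 0.4445
n/ν for O2 = 3.310/9 = 0.3678
Smallest n/ν is O2 → limiting reagent.
theoretical n(H2O) = (6/9) × 3.310 = 2.207 mol → 39.77 g
% yield = 29.3 / 39.77 × 100 = 73.67 %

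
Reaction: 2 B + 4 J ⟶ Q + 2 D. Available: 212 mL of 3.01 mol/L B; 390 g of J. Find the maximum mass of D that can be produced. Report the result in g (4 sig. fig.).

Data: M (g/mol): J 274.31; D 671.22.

n(B) = 3.01 × 212.0/1000 = 0.6381 mol
n(J) = 390.0 / 274.31 = 1.422 mol
n/ν for B = 0.6381/2 = 0.3191
n/ν for J = 1.422/4 = 0.3555
Smallest n/ν is B → limiting reagent.
n(D) = (2/2) × 0.6381 = 0.6381 mol
mass = 0.6381 × 671.22 = 428.3 g

428.3 g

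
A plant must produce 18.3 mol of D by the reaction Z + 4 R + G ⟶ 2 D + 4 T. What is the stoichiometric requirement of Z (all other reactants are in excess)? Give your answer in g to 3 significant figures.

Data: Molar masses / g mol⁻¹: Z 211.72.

1940 g

n(D) = 18.30 mol
n(Z) = (1/2) × 18.30 = 9.150 mol
mass = 9.150 × 211.72 = 1937 g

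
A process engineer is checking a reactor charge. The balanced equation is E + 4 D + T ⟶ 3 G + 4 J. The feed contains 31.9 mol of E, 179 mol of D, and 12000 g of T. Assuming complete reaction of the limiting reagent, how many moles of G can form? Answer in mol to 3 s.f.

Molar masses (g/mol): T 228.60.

95.7 mol

n(E) = 31.90 mol
n(D) = 179.0 mol
n(T) = 12000 / 228.60 = 52.49 mol
n/ν → E: 31.90, D: 44.75, T: 52.49; E is limiting.
n(G) = (3/1) × 31.90 = 95.70 mol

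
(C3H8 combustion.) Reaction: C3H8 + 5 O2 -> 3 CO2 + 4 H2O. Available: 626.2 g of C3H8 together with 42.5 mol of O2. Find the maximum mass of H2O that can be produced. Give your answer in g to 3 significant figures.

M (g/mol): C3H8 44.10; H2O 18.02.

613 g

n(C3H8) = 626.2 / 44.10 = 14.20 mol
n(O2) = 42.50 mol
n/ν → C3H8: 14.20, O2: 8.500; O2 is limiting.
n(H2O) = (4/5) × 42.50 = 34.00 mol
mass = 34.00 × 18.02 = 612.7 g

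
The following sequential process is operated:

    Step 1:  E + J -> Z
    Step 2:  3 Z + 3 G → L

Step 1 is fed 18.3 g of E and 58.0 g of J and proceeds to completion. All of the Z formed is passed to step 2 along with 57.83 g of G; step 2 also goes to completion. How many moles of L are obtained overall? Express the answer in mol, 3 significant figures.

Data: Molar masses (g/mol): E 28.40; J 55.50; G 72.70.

Step 1:
n(E) = 18.30 / 28.40 = 0.6444 mol
n(J) = 58.00 / 55.50 = 1.045 mol
n/ν for E = 0.6444/1 = 0.6444
n/ν for J = 1.045/1 = 1.045
Smallest n/ν is E → limiting reagent.
n(Z) produced = (1/1) × 0.6444 = 0.6444 mol
Step 2:
n(Z) available = 0.6444 mol
n(G) = 57.83 / 72.70 = 0.7955 mol
n/ν for Z = 0.6444/3 = 0.2148
n/ν for G = 0.7955/3 = 0.2652
Smallest n/ν is Z → limiting reagent.
n(L) = (1/3) × 0.6444 = 0.2148 mol

0.215 mol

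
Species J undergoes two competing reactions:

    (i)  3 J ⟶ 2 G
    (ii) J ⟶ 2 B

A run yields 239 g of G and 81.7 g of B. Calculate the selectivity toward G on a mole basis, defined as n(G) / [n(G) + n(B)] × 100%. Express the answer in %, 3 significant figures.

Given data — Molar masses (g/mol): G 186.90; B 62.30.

49.4 %

n(G) = 239 / 186.90 = 1.279 mol
n(B) = 81.7 / 62.30 = 1.311 mol
selectivity = 1.279/(1.279+1.311) × 100 = 49.38 %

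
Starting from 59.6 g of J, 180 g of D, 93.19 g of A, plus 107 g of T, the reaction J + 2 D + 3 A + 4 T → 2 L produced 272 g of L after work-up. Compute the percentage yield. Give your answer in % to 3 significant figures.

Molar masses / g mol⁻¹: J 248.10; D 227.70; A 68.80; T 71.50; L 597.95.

n(J) = 59.60 / 248.10 = 0.2402 mol
n(D) = 180.0 / 227.70 = 0.7905 mol
n(A) = 93.19 / 68.80 = 1.355 mol
n(T) = 107.0 / 71.50 = 1.497 mol
n/ν for J = 0.2402/1 = 0.2402
n/ν for D = 0.7905/2 = 0.3953
n/ν for A = 1.355/3 = 0.4517
n/ν for T = 1.497/4 = 0.3743
Smallest n/ν is J → limiting reagent.
theoretical n(L) = (2/1) × 0.2402 = 0.4804 mol → 287.3 g
% yield = 272 / 287.3 × 100 = 94.67 %

94.7 %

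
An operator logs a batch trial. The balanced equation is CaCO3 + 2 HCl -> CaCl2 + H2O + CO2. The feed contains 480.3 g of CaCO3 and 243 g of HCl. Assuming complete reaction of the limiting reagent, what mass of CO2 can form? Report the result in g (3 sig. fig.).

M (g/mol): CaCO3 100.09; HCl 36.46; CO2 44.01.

147 g

n(CaCO3) = 480.3 / 100.09 = 4.799 mol
n(HCl) = 243.0 / 36.46 = 6.665 mol
n/ν for CaCO3 = 4.799/1 = 4.799
n/ν for HCl = 6.665/2 = 3.333
Smallest n/ν is HCl → limiting reagent.
n(CO2) = (1/2) × 6.665 = 3.333 mol
mass = 3.333 × 44.01 = 146.7 g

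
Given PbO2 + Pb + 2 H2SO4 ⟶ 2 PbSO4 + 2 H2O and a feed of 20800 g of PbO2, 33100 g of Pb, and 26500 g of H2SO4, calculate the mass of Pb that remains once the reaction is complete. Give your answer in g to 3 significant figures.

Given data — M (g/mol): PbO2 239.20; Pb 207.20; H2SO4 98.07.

15100 g

n(PbO2) = 20800 / 239.20 = 86.96 mol
n(Pb) = 33100 / 207.20 = 159.7 mol
n(H2SO4) = 26500 / 98.07 = 270.2 mol
n/ν → PbO2: 86.96, Pb: 159.7, H2SO4: 135.1; PbO2 is limiting.
Pb consumed = (1/1) × 86.96 = 86.96 mol
Pb remaining = 159.7 − 86.96 = 72.74 mol
mass = 72.74 × 207.20 = 15070 g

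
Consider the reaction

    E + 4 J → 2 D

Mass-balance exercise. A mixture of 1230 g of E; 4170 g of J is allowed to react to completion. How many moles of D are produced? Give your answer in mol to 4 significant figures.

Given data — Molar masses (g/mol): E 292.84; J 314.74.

6.625 mol

n(E) = 1230 / 292.84 = 4.200 mol
n(J) = 4170 / 314.74 = 13.25 mol
n/ν → E: 4.200, J: 3.313; J is limiting.
n(D) = (2/4) × 13.25 = 6.625 mol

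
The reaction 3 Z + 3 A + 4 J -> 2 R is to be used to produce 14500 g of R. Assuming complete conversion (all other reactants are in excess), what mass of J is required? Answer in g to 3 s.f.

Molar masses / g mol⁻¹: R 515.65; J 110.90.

n(R) = 14500 / 515.65 = 28.12 mol
n(J) = (4/2) × 28.12 = 56.24 mol
mass = 56.24 × 110.90 = 6237 g

6240 g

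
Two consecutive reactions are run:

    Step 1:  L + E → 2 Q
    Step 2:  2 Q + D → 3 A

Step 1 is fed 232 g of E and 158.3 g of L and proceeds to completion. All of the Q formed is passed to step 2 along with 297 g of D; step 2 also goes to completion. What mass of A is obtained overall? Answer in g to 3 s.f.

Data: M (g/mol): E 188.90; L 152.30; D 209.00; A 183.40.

572 g

Step 1:
n(E) = 232.0 / 188.90 = 1.228 mol
n(L) = 158.3 / 152.30 = 1.039 mol
n/ν for E = 1.228/1 = 1.228
n/ν for L = 1.039/1 = 1.039
Smallest n/ν is L → limiting reagent.
n(Q) produced = (2/1) × 1.039 = 2.078 mol
Step 2:
n(Q) available = 2.078 mol
n(D) = 297.0 / 209.00 = 1.421 mol
n/ν for Q = 2.078/2 = 1.039
n/ν for D = 1.421/1 = 1.421
Smallest n/ν is Q → limiting reagent.
n(A) = (3/2) × 2.078 = 3.117 mol
mass = 3.117 × 183.40 = 571.7 g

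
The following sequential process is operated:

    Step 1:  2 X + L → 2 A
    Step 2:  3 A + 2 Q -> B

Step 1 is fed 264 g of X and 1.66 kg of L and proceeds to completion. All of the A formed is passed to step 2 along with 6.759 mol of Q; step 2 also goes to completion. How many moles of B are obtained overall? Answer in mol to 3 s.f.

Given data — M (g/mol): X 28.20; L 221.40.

3.12 mol

Step 1:
n(X) = 264.0 / 28.20 = 9.362 mol
n(L) = 1.660×1000 / 221.40 = 7.498 mol
n/ν for X = 9.362/2 = 4.681
n/ν for L = 7.498/1 = 7.498
Smallest n/ν is X → limiting reagent.
n(A) produced = (2/2) × 9.362 = 9.362 mol
Step 2:
n(A) available = 9.362 mol
n(Q) = 6.759 mol
n/ν for A = 9.362/3 = 3.121
n/ν for Q = 6.759/2 = 3.380
Smallest n/ν is A → limiting reagent.
n(B) = (1/3) × 9.362 = 3.121 mol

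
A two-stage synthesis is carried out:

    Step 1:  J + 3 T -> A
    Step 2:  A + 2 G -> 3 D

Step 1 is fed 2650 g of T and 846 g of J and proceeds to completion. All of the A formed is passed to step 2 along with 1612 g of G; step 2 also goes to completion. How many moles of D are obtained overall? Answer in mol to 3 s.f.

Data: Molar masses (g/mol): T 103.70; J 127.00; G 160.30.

Step 1:
n(T) = 2650 / 103.70 = 25.55 mol
n(J) = 846.0 / 127.00 = 6.661 mol
n/ν → T: 8.517, J: 6.661; J is limiting.
n(A) produced = (1/1) × 6.661 = 6.661 mol
Step 2:
n(A) available = 6.661 mol
n(G) = 1612 / 160.30 = 10.06 mol
n/ν → A: 6.661, G: 5.030; G is limiting.
n(D) = (3/2) × 10.06 = 15.09 mol

15.1 mol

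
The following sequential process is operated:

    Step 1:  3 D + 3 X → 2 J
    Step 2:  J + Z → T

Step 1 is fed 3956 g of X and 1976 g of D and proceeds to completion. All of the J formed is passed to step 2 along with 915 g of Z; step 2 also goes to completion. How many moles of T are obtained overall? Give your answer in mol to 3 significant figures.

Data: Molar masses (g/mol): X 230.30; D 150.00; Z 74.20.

8.78 mol

Step 1:
n(X) = 3956 / 230.30 = 17.18 mol
n(D) = 1976 / 150.00 = 13.17 mol
n/ν → X: 5.727, D: 4.390; D is limiting.
n(J) produced = (2/3) × 13.17 = 8.780 mol
Step 2:
n(J) available = 8.780 mol
n(Z) = 915.0 / 74.20 = 12.33 mol
n/ν → J: 8.780, Z: 12.33; J is limiting.
n(T) = (1/1) × 8.780 = 8.780 mol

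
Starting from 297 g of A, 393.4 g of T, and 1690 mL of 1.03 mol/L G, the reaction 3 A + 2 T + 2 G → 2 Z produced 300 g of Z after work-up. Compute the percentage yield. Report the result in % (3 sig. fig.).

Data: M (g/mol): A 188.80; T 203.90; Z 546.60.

n(A) = 297.0 / 188.80 = 1.573 mol
n(T) = 393.4 / 203.90 = 1.929 mol
n(G) = 1.03 × 1690/1000 = 1.741 mol
n/ν for A = 1.573/3 = 0.5243
n/ν for T = 1.929/2 = 0.9645
n/ν for G = 1.741/2 = 0.8705
Smallest n/ν is A → limiting reagent.
theoretical n(Z) = (2/3) × 1.573 = 1.049 mol → 573.4 g
% yield = 300 / 573.4 × 100 = 52.32 %

52.3 %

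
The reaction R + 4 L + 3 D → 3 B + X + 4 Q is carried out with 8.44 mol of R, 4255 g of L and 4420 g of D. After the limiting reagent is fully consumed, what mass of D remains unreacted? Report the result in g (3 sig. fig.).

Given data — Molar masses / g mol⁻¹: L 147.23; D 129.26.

n(R) = 8.440 mol
n(L) = 4255 / 147.23 = 28.90 mol
n(D) = 4420 / 129.26 = 34.19 mol
n/ν for R = 8.440/1 = 8.440
n/ν for L = 28.90/4 = 7.225
n/ν for D = 34.19/3 = 11.40
Smallest n/ν is L → limiting reagent.
D consumed = (3/4) × 28.90 = 21.68 mol
D remaining = 34.19 − 21.68 = 12.51 mol
mass = 12.51 × 129.26 = 1617 g

1620 g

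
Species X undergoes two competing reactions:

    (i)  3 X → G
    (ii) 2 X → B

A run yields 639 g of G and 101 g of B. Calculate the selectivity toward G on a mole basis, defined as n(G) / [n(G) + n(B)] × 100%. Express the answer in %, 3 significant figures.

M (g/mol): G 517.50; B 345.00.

80.8 %

n(G) = 639 / 517.50 = 1.235 mol
n(B) = 101 / 345.00 = 0.2928 mol
selectivity = 1.235/(1.235+0.2928) × 100 = 80.84 %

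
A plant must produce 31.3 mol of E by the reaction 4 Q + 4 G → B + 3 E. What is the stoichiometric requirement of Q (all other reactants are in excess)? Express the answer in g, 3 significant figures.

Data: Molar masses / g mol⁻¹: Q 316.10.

13200 g

n(E) = 31.30 mol
n(Q) = (4/3) × 31.30 = 41.73 mol
mass = 41.73 × 316.10 = 13190 g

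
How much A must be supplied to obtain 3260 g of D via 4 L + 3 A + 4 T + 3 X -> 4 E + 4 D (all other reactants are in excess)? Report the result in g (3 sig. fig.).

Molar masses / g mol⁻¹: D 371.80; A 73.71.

485 g

n(D) = 3260 / 371.80 = 8.768 mol
n(A) = (3/4) × 8.768 = 6.576 mol
mass = 6.576 × 73.71 = 484.7 g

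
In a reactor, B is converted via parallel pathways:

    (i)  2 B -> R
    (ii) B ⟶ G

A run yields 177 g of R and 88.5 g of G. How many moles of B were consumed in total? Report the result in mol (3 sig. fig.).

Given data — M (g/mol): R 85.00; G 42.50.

6.25 mol

n(R) = 177 / 85.00 = 2.082 mol
n(G) = 88.5 / 42.50 = 2.082 mol
n(B) via (i) = (2/1)×2.082 = 4.164 mol
n(B) via (ii) = (1/1)×2.082 = 2.082 mol
total n(B) = 4.164 + 2.082 = 6.246 mol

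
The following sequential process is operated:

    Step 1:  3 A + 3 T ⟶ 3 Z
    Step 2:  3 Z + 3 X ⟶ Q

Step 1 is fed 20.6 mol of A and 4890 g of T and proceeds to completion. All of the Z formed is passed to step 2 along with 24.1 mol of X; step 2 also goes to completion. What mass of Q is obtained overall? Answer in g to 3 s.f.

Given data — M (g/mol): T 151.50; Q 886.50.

6090 g

Step 1:
n(A) = 20.60 mol
n(T) = 4890 / 151.50 = 32.28 mol
n/ν for A = 20.60/3 = 6.867
n/ν for T = 32.28/3 = 10.76
Smallest n/ν is A → limiting reagent.
n(Z) produced = (3/3) × 20.60 = 20.60 mol
Step 2:
n(Z) available = 20.60 mol
n(X) = 24.10 mol
n/ν for Z = 20.60/3 = 6.867
n/ν for X = 24.10/3 = 8.033
Smallest n/ν is Z → limiting reagent.
n(Q) = (1/3) × 20.60 = 6.867 mol
mass = 6.867 × 886.50 = 6088 g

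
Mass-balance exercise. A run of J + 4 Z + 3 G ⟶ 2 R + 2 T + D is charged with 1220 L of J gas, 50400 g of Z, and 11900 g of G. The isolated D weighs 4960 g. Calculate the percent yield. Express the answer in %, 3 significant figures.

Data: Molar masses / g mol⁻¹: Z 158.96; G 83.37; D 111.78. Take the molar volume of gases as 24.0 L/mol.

93.3 %

n(J) = 1220 / 24.0 = 50.83 mol
n(Z) = 50400 / 158.96 = 317.1 mol
n(G) = 11900 / 83.37 = 142.7 mol
n/ν for J = 50.83/1 = 50.83
n/ν for Z = 317.1/4 = 79.28
n/ν for G = 142.7/3 = 47.57
Smallest n/ν is G → limiting reagent.
theoretical n(D) = (1/3) × 142.7 = 47.57 mol → 5317 g
% yield = 4960 / 5317 × 100 = 93.29 %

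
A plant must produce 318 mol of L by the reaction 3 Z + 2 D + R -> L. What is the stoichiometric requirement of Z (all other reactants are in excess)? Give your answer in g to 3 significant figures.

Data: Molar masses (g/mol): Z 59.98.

n(L) = 318.0 mol
n(Z) = (3/1) × 318.0 = 954.0 mol
mass = 954.0 × 59.98 = 57220 g

57200 g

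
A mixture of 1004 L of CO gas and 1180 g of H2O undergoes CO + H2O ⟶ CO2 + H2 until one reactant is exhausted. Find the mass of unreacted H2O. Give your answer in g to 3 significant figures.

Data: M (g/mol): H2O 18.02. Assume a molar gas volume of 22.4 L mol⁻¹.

372 g

n(CO) = 1004 / 22.4 = 44.82 mol
n(H2O) = 1180 / 18.02 = 65.48 mol
n/ν for CO = 44.82/1 = 44.82
n/ν for H2O = 65.48/1 = 65.48
Smallest n/ν is CO → limiting reagent.
H2O consumed = (1/1) × 44.82 = 44.82 mol
H2O remaining = 65.48 − 44.82 = 20.66 mol
mass = 20.66 × 18.02 = 372.3 g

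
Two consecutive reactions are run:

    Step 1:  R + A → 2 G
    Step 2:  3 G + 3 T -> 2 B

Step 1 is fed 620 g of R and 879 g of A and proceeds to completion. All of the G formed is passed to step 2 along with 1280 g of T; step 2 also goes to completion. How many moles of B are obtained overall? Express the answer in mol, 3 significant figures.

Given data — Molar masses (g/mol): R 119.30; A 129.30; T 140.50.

Step 1:
n(R) = 620.0 / 119.30 = 5.197 mol
n(A) = 879.0 / 129.30 = 6.798 mol
n/ν for R = 5.197/1 = 5.197
n/ν for A = 6.798/1 = 6.798
Smallest n/ν is R → limiting reagent.
n(G) produced = (2/1) × 5.197 = 10.39 mol
Step 2:
n(G) available = 10.39 mol
n(T) = 1280 / 140.50 = 9.110 mol
n/ν for G = 10.39/3 = 3.463
n/ν for T = 9.110/3 = 3.037
Smallest n/ν is T → limiting reagent.
n(B) = (2/3) × 9.110 = 6.073 mol

6.07 mol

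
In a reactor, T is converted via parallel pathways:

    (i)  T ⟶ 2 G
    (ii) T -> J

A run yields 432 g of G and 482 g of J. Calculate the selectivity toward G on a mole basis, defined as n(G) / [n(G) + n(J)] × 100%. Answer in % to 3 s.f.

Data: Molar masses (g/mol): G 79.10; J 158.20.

n(G) = 432 / 79.10 = 5.461 mol
n(J) = 482 / 158.20 = 3.047 mol
selectivity = 5.461/(5.461+3.047) × 100 = 64.19 %

64.2 %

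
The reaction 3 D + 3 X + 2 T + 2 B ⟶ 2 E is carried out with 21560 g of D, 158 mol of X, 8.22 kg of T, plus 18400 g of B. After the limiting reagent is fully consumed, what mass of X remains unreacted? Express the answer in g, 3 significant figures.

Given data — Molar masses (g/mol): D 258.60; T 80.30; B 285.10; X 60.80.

n(D) = 21560 / 258.60 = 83.37 mol
n(X) = 158.0 mol
n(T) = 8.220×1000 / 80.30 = 102.4 mol
n(B) = 18400 / 285.10 = 64.54 mol
n/ν → D: 27.79, X: 52.67, T: 51.20, B: 32.27; D is limiting.
X consumed = (3/3) × 83.37 = 83.37 mol
X remaining = 158.0 − 83.37 = 74.63 mol
mass = 74.63 × 60.80 = 4538 g

4540 g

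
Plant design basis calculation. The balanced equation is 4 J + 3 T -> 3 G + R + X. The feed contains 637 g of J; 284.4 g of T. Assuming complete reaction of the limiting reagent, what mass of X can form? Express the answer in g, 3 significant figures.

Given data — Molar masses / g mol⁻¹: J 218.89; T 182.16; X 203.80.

106 g

n(J) = 637.0 / 218.89 = 2.910 mol
n(T) = 284.4 / 182.16 = 1.561 mol
n/ν → J: 0.7275, T: 0.5203; T is limiting.
n(X) = (1/3) × 1.561 = 0.5203 mol
mass = 0.5203 × 203.80 = 106.0 g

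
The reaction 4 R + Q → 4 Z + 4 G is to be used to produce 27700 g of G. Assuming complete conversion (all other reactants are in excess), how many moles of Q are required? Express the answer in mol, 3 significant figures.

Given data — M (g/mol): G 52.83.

n(G) = 27700 / 52.83 = 524.3 mol
n(Q) = (1/4) × 524.3 = 131.1 mol

131 mol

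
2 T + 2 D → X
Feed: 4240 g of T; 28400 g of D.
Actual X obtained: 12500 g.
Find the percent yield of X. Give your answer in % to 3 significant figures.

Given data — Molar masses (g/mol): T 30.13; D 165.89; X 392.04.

45.3 %

n(T) = 4240 / 30.13 = 140.7 mol
n(D) = 28400 / 165.89 = 171.2 mol
n/ν for T = 140.7/2 = 70.35
n/ν for D = 171.2/2 = 85.60
Smallest n/ν is T → limiting reagent.
theoretical n(X) = (1/2) × 140.7 = 70.35 mol → 27580 g
% yield = 12500 / 27580 × 100 = 45.32 %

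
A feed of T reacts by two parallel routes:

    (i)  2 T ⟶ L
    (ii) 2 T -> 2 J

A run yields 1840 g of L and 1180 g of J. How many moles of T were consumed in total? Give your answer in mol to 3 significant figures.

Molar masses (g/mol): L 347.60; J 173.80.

n(L) = 1840 / 347.60 = 5.293 mol
n(J) = 1180 / 173.80 = 6.789 mol
n(T) via (i) = (2/1)×5.293 = 10.59 mol
n(T) via (ii) = (2/2)×6.789 = 6.789 mol
total n(T) = 10.59 + 6.789 = 17.38 mol

17.4 mol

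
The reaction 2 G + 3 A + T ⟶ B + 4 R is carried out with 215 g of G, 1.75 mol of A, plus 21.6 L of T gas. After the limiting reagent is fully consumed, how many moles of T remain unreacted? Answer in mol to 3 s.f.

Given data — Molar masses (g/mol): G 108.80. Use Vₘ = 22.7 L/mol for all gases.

n(G) = 215.0 / 108.80 = 1.976 mol
n(A) = 1.750 mol
n(T) = 21.60 / 22.7 = 0.9515 mol
n/ν → G: 0.9880, A: 0.5833, T: 0.9515; A is limiting.
T consumed = (1/3) × 1.750 = 0.5833 mol
T remaining = 0.9515 − 0.5833 = 0.3682 mol

0.368 mol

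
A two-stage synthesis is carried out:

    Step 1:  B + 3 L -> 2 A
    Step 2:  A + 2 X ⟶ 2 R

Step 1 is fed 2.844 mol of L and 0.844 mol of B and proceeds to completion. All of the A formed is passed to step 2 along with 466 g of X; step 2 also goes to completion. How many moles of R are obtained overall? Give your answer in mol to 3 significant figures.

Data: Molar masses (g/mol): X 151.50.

3.08 mol

Step 1:
n(L) = 2.844 mol
n(B) = 0.8440 mol
n/ν for L = 2.844/3 = 0.9480
n/ν for B = 0.8440/1 = 0.8440
Smallest n/ν is B → limiting reagent.
n(A) produced = (2/1) × 0.8440 = 1.688 mol
Step 2:
n(A) available = 1.688 mol
n(X) = 466.0 / 151.50 = 3.076 mol
n/ν for A = 1.688/1 = 1.688
n/ν for X = 3.076/2 = 1.538
Smallest n/ν is X → limiting reagent.
n(R) = (2/2) × 3.076 = 3.076 mol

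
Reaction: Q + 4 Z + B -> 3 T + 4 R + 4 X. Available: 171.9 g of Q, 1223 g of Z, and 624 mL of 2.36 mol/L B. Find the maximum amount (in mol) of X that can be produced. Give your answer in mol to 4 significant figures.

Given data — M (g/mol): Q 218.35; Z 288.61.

3.149 mol

n(Q) = 171.9 / 218.35 = 0.7873 mol
n(Z) = 1223 / 288.61 = 4.238 mol
n(B) = 2.36 × 624.0/1000 = 1.473 mol
n/ν for Q = 0.7873/1 = 0.7873
n/ν for Z = 4.238/4 = 1.060
n/ν for B = 1.473/1 = 1.473
Smallest n/ν is Q → limiting reagent.
n(X) = (4/1) × 0.7873 = 3.149 mol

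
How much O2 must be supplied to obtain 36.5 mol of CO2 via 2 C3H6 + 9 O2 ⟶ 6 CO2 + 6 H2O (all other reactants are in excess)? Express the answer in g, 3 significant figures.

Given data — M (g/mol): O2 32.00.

n(CO2) = 36.50 mol
n(O2) = (9/6) × 36.50 = 54.75 mol
mass = 54.75 × 32.00 = 1752 g

1750 g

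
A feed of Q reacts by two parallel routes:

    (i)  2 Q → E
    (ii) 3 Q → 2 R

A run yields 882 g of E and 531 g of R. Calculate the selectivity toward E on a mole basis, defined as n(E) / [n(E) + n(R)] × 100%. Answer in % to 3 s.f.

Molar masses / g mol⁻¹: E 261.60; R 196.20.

n(E) = 882 / 261.60 = 3.372 mol
n(R) = 531 / 196.20 = 2.706 mol
selectivity = 3.372/(3.372+2.706) × 100 = 55.48 %

55.5 %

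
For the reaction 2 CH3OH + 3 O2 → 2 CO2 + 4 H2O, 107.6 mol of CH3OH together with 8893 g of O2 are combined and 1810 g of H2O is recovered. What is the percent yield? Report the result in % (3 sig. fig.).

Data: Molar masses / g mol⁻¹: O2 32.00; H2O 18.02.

46.7 %

n(CH3OH) = 107.6 mol
n(O2) = 8893 / 32.00 = 277.9 mol
n/ν for CH3OH = 107.6/2 = 53.80
n/ν for O2 = 277.9/3 = 92.63
Smallest n/ν is CH3OH → limiting reagent.
theoretical n(H2O) = (4/2) × 107.6 = 215.2 mol → 3878 g
% yield = 1810 / 3878 × 100 = 46.67 %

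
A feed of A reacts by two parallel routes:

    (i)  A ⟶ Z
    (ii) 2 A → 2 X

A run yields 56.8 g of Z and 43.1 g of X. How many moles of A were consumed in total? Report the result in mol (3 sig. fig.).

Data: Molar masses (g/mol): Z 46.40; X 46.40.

2.15 mol

n(Z) = 56.8 / 46.40 = 1.224 mol
n(X) = 43.1 / 46.40 = 0.9289 mol
n(A) via (i) = (1/1)×1.224 = 1.224 mol
n(A) via (ii) = (2/2)×0.9289 = 0.9289 mol
total n(A) = 1.224 + 0.9289 = 2.153 mol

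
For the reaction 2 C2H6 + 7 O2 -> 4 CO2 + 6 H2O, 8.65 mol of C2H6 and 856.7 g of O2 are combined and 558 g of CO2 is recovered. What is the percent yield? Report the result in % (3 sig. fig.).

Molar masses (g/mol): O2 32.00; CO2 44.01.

n(C2H6) = 8.650 mol
n(O2) = 856.7 / 32.00 = 26.77 mol
n/ν for C2H6 = 8.650/2 = 4.325
n/ν for O2 = 26.77/7 = 3.824
Smallest n/ν is O2 → limiting reagent.
theoretical n(CO2) = (4/7) × 26.77 = 15.30 mol → 673.4 g
% yield = 558 / 673.4 × 100 = 82.86 %

82.9 %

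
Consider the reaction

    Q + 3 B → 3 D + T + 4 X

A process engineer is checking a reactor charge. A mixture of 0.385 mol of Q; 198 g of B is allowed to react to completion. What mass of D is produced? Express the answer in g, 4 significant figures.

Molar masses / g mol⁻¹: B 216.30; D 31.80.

29.11 g

n(Q) = 0.3850 mol
n(B) = 198.0 / 216.30 = 0.9154 mol
n/ν → Q: 0.3850, B: 0.3051; B is limiting.
n(D) = (3/3) × 0.9154 = 0.9154 mol
mass = 0.9154 × 31.80 = 29.11 g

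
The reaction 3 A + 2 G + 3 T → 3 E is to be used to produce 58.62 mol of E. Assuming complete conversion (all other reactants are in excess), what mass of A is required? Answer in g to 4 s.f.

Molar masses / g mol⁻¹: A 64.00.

3752 g

n(E) = 58.62 mol
n(A) = (3/3) × 58.62 = 58.62 mol
mass = 58.62 × 64.00 = 3752 g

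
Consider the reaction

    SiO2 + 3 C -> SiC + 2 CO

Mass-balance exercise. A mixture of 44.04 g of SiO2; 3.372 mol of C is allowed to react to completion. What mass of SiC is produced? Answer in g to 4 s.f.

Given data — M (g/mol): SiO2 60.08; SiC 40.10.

29.39 g

n(SiO2) = 44.04 / 60.08 = 0.7330 mol
n(C) = 3.372 mol
n/ν for SiO2 = 0.7330/1 = 0.7330
n/ν for C = 3.372/3 = 1.124
Smallest n/ν is SiO2 → limiting reagent.
n(SiC) = (1/1) × 0.7330 = 0.7330 mol
mass = 0.7330 × 40.10 = 29.39 g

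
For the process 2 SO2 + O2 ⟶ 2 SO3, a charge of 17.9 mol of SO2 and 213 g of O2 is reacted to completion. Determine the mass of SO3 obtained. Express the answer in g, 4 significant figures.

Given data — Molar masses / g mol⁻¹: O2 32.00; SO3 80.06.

n(SO2) = 17.90 mol
n(O2) = 213.0 / 32.00 = 6.656 mol
n/ν for SO2 = 17.90/2 = 8.950
n/ν for O2 = 6.656/1 = 6.656
Smallest n/ν is O2 → limiting reagent.
n(SO3) = (2/1) × 6.656 = 13.31 mol
mass = 13.31 × 80.06 = 1066 g

1066 g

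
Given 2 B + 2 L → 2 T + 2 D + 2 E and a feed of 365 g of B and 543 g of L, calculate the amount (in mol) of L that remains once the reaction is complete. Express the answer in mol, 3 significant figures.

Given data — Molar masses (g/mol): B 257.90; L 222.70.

1.02 mol

n(B) = 365.0 / 257.90 = 1.415 mol
n(L) = 543.0 / 222.70 = 2.438 mol
n/ν for B = 1.415/2 = 0.7075
n/ν for L = 2.438/2 = 1.219
Smallest n/ν is B → limiting reagent.
L consumed = (2/2) × 1.415 = 1.415 mol
L remaining = 2.438 − 1.415 = 1.023 mol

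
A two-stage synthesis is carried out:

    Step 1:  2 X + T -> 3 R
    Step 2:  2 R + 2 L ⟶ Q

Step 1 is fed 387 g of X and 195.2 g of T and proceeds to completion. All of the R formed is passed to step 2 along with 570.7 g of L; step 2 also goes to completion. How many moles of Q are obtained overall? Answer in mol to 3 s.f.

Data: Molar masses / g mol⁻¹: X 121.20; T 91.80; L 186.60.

Step 1:
n(X) = 387.0 / 121.20 = 3.193 mol
n(T) = 195.2 / 91.80 = 2.126 mol
n/ν for X = 3.193/2 = 1.597
n/ν for T = 2.126/1 = 2.126
Smallest n/ν is X → limiting reagent.
n(R) produced = (3/2) × 3.193 = 4.790 mol
Step 2:
n(R) available = 4.790 mol
n(L) = 570.7 / 186.60 = 3.058 mol
n/ν for R = 4.790/2 = 2.395
n/ν for L = 3.058/2 = 1.529
Smallest n/ν is L → limiting reagent.
n(Q) = (1/2) × 3.058 = 1.529 mol

1.53 mol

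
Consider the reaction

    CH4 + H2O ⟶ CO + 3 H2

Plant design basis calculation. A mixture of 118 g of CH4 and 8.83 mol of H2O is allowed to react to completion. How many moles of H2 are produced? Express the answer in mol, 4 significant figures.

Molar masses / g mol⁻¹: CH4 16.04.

22.07 mol

n(CH4) = 118.0 / 16.04 = 7.357 mol
n(H2O) = 8.830 mol
n/ν for CH4 = 7.357/1 = 7.357
n/ν for H2O = 8.830/1 = 8.830
Smallest n/ν is CH4 → limiting reagent.
n(H2) = (3/1) × 7.357 = 22.07 mol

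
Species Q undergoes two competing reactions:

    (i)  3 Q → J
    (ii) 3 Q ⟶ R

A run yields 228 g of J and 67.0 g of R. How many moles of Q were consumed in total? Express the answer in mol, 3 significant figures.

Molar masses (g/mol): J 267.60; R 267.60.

n(J) = 228 / 267.60 = 0.8520 mol
n(R) = 67.0 / 267.60 = 0.2504 mol
n(Q) via (i) = (3/1)×0.8520 = 2.556 mol
n(Q) via (ii) = (3/1)×0.2504 = 0.7512 mol
total n(Q) = 2.556 + 0.7512 = 3.307 mol

3.31 mol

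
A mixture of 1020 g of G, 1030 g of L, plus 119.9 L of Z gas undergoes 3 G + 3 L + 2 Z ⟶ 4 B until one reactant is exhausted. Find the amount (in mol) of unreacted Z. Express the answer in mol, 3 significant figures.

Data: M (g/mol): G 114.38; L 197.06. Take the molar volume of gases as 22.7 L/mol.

1.80 mol

n(G) = 1020 / 114.38 = 8.918 mol
n(L) = 1030 / 197.06 = 5.227 mol
n(Z) = 119.9 / 22.7 = 5.282 mol
n/ν → G: 2.973, L: 1.742, Z: 2.641; L is limiting.
Z consumed = (2/3) × 5.227 = 3.485 mol
Z remaining = 5.282 − 3.485 = 1.797 mol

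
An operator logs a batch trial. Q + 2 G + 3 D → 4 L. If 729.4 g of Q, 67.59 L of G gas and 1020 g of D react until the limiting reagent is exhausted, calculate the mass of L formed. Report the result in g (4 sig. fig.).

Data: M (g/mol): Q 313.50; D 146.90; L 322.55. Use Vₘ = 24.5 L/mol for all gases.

n(Q) = 729.4 / 313.50 = 2.327 mol
n(G) = 67.59 / 24.5 = 2.759 mol
n(D) = 1020 / 146.90 = 6.943 mol
n/ν for Q = 2.327/1 = 2.327
n/ν for G = 2.759/2 = 1.380
n/ν for D = 6.943/3 = 2.314
Smallest n/ν is G → limiting reagent.
n(L) = (4/2) × 2.759 = 5.518 mol
mass = 5.518 × 322.55 = 1780 g

1780 g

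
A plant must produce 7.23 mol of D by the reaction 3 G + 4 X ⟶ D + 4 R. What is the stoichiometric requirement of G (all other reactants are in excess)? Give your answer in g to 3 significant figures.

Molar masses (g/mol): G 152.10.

3300 g

n(D) = 7.230 mol
n(G) = (3/1) × 7.230 = 21.69 mol
mass = 21.69 × 152.10 = 3299 g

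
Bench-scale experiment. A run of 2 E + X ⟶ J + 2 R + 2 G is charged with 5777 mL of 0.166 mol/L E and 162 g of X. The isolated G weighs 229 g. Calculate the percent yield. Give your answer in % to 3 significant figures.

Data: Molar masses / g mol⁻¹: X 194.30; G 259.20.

n(E) = 0.166 × 5777/1000 = 0.9590 mol
n(X) = 162.0 / 194.30 = 0.8338 mol
n/ν for E = 0.9590/2 = 0.4795
n/ν for X = 0.8338/1 = 0.8338
Smallest n/ν is E → limiting reagent.
theoretical n(G) = (2/2) × 0.9590 = 0.9590 mol → 248.6 g
% yield = 229 / 248.6 × 100 = 92.12 %

92.1 %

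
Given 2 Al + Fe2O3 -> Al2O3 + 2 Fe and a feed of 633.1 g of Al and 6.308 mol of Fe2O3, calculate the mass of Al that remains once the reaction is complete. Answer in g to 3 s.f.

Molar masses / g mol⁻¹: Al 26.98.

n(Al) = 633.1 / 26.98 = 23.47 mol
n(Fe2O3) = 6.308 mol
n/ν → Al: 11.74, Fe2O3: 6.308; Fe2O3 is limiting.
Al consumed = (2/1) × 6.308 = 12.62 mol
Al remaining = 23.47 − 12.62 = 10.85 mol
mass = 10.85 × 26.98 = 292.7 g

293 g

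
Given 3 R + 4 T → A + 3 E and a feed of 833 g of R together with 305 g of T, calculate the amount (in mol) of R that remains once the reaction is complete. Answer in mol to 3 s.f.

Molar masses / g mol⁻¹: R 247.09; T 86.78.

0.735 mol

n(R) = 833.0 / 247.09 = 3.371 mol
n(T) = 305.0 / 86.78 = 3.515 mol
n/ν for R = 3.371/3 = 1.124
n/ν for T = 3.515/4 = 0.8788
Smallest n/ν is T → limiting reagent.
R consumed = (3/4) × 3.515 = 2.636 mol
R remaining = 3.371 − 2.636 = 0.7350 mol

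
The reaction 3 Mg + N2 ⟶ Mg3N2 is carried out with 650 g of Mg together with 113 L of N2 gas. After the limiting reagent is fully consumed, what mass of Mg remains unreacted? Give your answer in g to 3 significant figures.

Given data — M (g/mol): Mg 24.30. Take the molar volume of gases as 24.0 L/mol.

n(Mg) = 650.0 / 24.30 = 26.75 mol
n(N2) = 113.0 / 24.0 = 4.708 mol
n/ν for Mg = 26.75/3 = 8.917
n/ν for N2 = 4.708/1 = 4.708
Smallest n/ν is N2 → limiting reagent.
Mg consumed = (3/1) × 4.708 = 14.12 mol
Mg remaining = 26.75 − 14.12 = 12.63 mol
mass = 12.63 × 24.30 = 306.9 g

307 g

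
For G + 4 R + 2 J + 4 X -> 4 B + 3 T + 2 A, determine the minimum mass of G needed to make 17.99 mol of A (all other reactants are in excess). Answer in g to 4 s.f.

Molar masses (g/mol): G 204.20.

n(A) = 17.99 mol
n(G) = (1/2) × 17.99 = 8.995 mol
mass = 8.995 × 204.20 = 1837 g

1837 g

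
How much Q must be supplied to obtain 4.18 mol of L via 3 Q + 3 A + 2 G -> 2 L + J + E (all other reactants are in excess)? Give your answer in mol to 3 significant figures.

6.27 mol

n(L) = 4.180 mol
n(Q) = (3/2) × 4.180 = 6.270 mol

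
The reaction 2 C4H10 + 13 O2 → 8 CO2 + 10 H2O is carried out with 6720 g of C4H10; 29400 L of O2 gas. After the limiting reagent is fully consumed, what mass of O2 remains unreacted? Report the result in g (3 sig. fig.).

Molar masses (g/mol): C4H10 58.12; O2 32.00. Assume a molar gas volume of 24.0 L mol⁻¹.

15200 g

n(C4H10) = 6720 / 58.12 = 115.6 mol
n(O2) = 29400 / 24.0 = 1225 mol
n/ν for C4H10 = 115.6/2 = 57.80
n/ν for O2 = 1225/13 = 94.23
Smallest n/ν is C4H10 → limiting reagent.
O2 consumed = (13/2) × 115.6 = 751.4 mol
O2 remaining = 1225 − 751.4 = 473.6 mol
mass = 473.6 × 32.00 = 15160 g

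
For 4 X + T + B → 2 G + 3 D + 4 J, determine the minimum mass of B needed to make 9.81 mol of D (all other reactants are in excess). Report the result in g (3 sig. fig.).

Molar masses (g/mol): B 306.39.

n(D) = 9.810 mol
n(B) = (1/3) × 9.810 = 3.270 mol
mass = 3.270 × 306.39 = 1002 g

1000 g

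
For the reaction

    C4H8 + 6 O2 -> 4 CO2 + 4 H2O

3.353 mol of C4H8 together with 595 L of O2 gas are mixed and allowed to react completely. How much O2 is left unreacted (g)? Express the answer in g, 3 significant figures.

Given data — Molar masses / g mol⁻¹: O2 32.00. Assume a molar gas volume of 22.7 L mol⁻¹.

195 g

n(C4H8) = 3.353 mol
n(O2) = 595.0 / 22.7 = 26.21 mol
n/ν → C4H8: 3.353, O2: 4.368; C4H8 is limiting.
O2 consumed = (6/1) × 3.353 = 20.12 mol
O2 remaining = 26.21 − 20.12 = 6.090 mol
mass = 6.090 × 32.00 = 194.9 g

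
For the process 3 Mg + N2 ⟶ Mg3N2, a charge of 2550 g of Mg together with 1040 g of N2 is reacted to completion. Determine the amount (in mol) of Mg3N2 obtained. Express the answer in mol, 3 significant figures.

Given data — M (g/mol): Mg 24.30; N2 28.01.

n(Mg) = 2550 / 24.30 = 104.9 mol
n(N2) = 1040 / 28.01 = 37.13 mol
n/ν for Mg = 104.9/3 = 34.97
n/ν for N2 = 37.13/1 = 37.13
Smallest n/ν is Mg → limiting reagent.
n(Mg3N2) = (1/3) × 104.9 = 34.97 mol

35.0 mol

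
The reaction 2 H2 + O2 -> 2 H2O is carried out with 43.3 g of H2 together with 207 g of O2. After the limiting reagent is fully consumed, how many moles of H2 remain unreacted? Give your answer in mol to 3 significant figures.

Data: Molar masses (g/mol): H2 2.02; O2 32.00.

n(H2) = 43.30 / 2.02 = 21.44 mol
n(O2) = 207.0 / 32.00 = 6.469 mol
n/ν for H2 = 21.44/2 = 10.72
n/ν for O2 = 6.469/1 = 6.469
Smallest n/ν is O2 → limiting reagent.
H2 consumed = (2/1) × 6.469 = 12.94 mol
H2 remaining = 21.44 − 12.94 = 8.500 mol

8.50 mol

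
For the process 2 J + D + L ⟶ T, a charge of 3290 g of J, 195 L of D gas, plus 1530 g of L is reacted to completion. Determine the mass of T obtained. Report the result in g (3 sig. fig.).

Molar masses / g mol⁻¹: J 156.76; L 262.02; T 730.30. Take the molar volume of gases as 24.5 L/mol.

n(J) = 3290 / 156.76 = 20.99 mol
n(D) = 195.0 / 24.5 = 7.959 mol
n(L) = 1530 / 262.02 = 5.839 mol
n/ν → J: 10.50, D: 7.959, L: 5.839; L is limiting.
n(T) = (1/1) × 5.839 = 5.839 mol
mass = 5.839 × 730.30 = 4264 g

4260 g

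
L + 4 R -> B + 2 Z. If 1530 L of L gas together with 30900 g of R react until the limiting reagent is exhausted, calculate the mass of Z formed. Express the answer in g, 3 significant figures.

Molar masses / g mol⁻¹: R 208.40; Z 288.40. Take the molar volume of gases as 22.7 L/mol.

n(L) = 1530 / 22.7 = 67.40 mol
n(R) = 30900 / 208.40 = 148.3 mol
n/ν for L = 67.40/1 = 67.40
n/ν for R = 148.3/4 = 37.08
Smallest n/ν is R → limiting reagent.
n(Z) = (2/4) × 148.3 = 74.15 mol
mass = 74.15 × 288.40 = 21380 g

21400 g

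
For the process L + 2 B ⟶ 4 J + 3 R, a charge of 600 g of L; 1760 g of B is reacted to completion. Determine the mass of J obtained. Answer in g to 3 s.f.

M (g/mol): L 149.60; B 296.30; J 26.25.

312 g

n(L) = 600.0 / 149.60 = 4.011 mol
n(B) = 1760 / 296.30 = 5.940 mol
n/ν → L: 4.011, B: 2.970; B is limiting.
n(J) = (4/2) × 5.940 = 11.88 mol
mass = 11.88 × 26.25 = 311.9 g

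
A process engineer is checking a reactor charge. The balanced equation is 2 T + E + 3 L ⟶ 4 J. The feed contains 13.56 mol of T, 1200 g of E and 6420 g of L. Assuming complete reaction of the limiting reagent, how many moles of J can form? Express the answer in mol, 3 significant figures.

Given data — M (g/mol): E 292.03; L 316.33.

n(T) = 13.56 mol
n(E) = 1200 / 292.03 = 4.109 mol
n(L) = 6420 / 316.33 = 20.30 mol
n/ν for T = 13.56/2 = 6.780
n/ν for E = 4.109/1 = 4.109
n/ν for L = 20.30/3 = 6.767
Smallest n/ν is E → limiting reagent.
n(J) = (4/1) × 4.109 = 16.44 mol

16.4 mol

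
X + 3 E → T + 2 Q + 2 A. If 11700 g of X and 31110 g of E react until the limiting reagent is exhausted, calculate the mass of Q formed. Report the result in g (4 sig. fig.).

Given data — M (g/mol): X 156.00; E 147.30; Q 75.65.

n(X) = 11700 / 156.00 = 75.00 mol
n(E) = 31110 / 147.30 = 211.2 mol
n/ν for X = 75.00/1 = 75.00
n/ν for E = 211.2/3 = 70.40
Smallest n/ν is E → limiting reagent.
n(Q) = (2/3) × 211.2 = 140.8 mol
mass = 140.8 × 75.65 = 10650 g

10650 g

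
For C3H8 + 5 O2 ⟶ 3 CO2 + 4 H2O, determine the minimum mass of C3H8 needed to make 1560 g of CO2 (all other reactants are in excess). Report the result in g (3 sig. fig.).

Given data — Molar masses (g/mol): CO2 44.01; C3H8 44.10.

n(CO2) = 1560 / 44.01 = 35.45 mol
n(C3H8) = (1/3) × 35.45 = 11.82 mol
mass = 11.82 × 44.10 = 521.3 g

521 g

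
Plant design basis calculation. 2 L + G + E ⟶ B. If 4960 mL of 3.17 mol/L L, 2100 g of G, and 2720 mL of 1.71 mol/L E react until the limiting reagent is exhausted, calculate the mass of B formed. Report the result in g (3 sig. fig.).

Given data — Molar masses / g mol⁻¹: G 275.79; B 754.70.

3510 g

n(L) = 3.17 × 4960/1000 = 15.72 mol
n(G) = 2100 / 275.79 = 7.614 mol
n(E) = 1.71 × 2720/1000 = 4.651 mol
n/ν for L = 15.72/2 = 7.860
n/ν for G = 7.614/1 = 7.614
n/ν for E = 4.651/1 = 4.651
Smallest n/ν is E → limiting reagent.
n(B) = (1/1) × 4.651 = 4.651 mol
mass = 4.651 × 754.70 = 3510 g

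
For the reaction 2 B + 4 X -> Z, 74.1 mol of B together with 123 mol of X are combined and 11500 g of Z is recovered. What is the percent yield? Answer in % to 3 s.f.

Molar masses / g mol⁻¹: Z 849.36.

44.0 %

n(B) = 74.10 mol
n(X) = 123.0 mol
n/ν for B = 74.10/2 = 37.05
n/ν for X = 123.0/4 = 30.75
Smallest n/ν is X → limiting reagent.
theoretical n(Z) = (1/4) × 123.0 = 30.75 mol → 26120 g
% yield = 11500 / 26120 × 100 = 44.03 %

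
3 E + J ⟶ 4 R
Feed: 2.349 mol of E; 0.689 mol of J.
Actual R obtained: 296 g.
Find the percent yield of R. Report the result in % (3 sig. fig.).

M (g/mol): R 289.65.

37.1 %

n(E) = 2.349 mol
n(J) = 0.6890 mol
n/ν → E: 0.7830, J: 0.6890; J is limiting.
theoretical n(R) = (4/1) × 0.6890 = 2.756 mol → 798.3 g
% yield = 296 / 798.3 × 100 = 37.08 %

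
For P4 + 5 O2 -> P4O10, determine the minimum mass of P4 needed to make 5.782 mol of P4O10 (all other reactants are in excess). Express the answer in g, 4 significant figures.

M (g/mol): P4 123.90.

716.4 g

n(P4O10) = 5.782 mol
n(P4) = (1/1) × 5.782 = 5.782 mol
mass = 5.782 × 123.90 = 716.4 g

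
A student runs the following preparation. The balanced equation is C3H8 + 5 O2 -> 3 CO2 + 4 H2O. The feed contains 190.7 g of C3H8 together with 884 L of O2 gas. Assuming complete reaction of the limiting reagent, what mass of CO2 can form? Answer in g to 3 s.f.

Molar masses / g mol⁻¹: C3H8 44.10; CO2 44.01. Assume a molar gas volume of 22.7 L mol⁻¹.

571 g

n(C3H8) = 190.7 / 44.10 = 4.324 mol
n(O2) = 884.0 / 22.7 = 38.94 mol
n/ν for C3H8 = 4.324/1 = 4.324
n/ν for O2 = 38.94/5 = 7.788
Smallest n/ν is C3H8 → limiting reagent.
n(CO2) = (3/1) × 4.324 = 12.97 mol
mass = 12.97 × 44.01 = 570.8 g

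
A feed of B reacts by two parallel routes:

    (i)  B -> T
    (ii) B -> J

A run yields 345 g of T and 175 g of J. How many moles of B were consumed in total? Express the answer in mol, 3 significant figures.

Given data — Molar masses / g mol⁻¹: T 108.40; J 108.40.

n(T) = 345 / 108.40 = 3.183 mol
n(J) = 175 / 108.40 = 1.614 mol
n(B) via (i) = (1/1)×3.183 = 3.183 mol
n(B) via (ii) = (1/1)×1.614 = 1.614 mol
total n(B) = 3.183 + 1.614 = 4.797 mol

4.80 mol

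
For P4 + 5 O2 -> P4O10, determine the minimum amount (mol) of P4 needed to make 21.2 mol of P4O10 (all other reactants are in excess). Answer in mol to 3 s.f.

n(P4O10) = 21.20 mol
n(P4) = (1/1) × 21.20 = 21.20 mol

21.2 mol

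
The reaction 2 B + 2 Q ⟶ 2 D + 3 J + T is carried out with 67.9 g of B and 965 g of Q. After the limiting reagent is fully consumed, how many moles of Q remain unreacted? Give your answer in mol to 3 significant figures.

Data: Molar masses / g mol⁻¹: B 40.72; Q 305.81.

n(B) = 67.90 / 40.72 = 1.667 mol
n(Q) = 965.0 / 305.81 = 3.156 mol
n/ν → B: 0.8335, Q: 1.578; B is limiting.
Q consumed = (2/2) × 1.667 = 1.667 mol
Q remaining = 3.156 − 1.667 = 1.489 mol

1.49 mol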